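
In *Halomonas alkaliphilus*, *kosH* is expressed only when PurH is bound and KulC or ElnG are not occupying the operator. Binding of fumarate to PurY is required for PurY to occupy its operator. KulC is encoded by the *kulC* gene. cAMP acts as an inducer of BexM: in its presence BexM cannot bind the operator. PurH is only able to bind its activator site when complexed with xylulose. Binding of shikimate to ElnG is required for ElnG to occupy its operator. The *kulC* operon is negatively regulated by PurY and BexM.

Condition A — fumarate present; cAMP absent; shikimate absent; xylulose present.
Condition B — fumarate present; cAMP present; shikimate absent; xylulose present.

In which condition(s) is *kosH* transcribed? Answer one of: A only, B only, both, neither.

both

Condition A:
Fumarate is present, so PurY is active.
cAMP is absent, so BexM is active.
With repressor PurY bound, *kulC* is not transcribed.
So KulC is not produced.
Shikimate is absent, so ElnG is inactive.
Xylulose is present, so PurH is active.
No repressor is bound and PurH is active, so *kosH* is transcribed.
→ *kosH* is ON in A.
Condition B:
Fumarate is present, so PurY is active.
cAMP is present, so BexM is inactive.
With repressor PurY bound, *kulC* is not transcribed.
So KulC is not produced.
Shikimate is absent, so ElnG is inactive.
Xylulose is present, so PurH is active.
No repressor is bound and PurH is active, so *kosH* is transcribed.
→ *kosH* is ON in B.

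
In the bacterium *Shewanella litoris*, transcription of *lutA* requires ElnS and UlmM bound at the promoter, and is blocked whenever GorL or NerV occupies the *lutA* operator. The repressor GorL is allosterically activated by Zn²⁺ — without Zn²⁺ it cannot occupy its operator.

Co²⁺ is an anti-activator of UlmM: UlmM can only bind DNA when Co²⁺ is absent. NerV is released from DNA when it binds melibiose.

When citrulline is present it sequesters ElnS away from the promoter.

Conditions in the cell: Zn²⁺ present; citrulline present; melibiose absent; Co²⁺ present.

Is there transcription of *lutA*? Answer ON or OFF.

OFF

Citrulline is present, so ElnS is inactive.
Co²⁺ is present, so UlmM is inactive.
Zn²⁺ is present, so GorL is active.
Melibiose is absent, so NerV is active.
With repressor GorL bound, *lutA* is not transcribed.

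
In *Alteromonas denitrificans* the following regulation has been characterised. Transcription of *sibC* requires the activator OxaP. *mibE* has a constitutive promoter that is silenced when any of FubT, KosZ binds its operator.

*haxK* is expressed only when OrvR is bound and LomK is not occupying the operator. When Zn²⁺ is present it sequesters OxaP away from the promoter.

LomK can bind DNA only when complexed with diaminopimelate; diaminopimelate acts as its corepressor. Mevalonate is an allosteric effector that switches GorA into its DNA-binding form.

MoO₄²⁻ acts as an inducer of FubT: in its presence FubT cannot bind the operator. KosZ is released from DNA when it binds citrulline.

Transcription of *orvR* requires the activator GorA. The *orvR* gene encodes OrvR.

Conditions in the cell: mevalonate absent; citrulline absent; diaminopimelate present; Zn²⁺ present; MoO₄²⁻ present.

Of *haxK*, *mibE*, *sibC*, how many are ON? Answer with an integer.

Diaminopimelate is present, so LomK is active.
Mevalonate is absent, so GorA is inactive.
Required activator GorA is absent, so *orvR* is not transcribed.
So OrvR is not produced.
With repressor LomK bound, *haxK* is not transcribed.
→ *haxK* is OFF.
MoO₄²⁻ is present, so FubT is inactive.
Citrulline is absent, so KosZ is active.
With repressor KosZ bound, *mibE* is not transcribed.
→ *mibE* is OFF.
Zn²⁺ is present, so OxaP is inactive.
Required activator OxaP is absent, so *sibC* is not transcribed.
→ *sibC* is OFF.
0 of the 3 genes are transcribed.

0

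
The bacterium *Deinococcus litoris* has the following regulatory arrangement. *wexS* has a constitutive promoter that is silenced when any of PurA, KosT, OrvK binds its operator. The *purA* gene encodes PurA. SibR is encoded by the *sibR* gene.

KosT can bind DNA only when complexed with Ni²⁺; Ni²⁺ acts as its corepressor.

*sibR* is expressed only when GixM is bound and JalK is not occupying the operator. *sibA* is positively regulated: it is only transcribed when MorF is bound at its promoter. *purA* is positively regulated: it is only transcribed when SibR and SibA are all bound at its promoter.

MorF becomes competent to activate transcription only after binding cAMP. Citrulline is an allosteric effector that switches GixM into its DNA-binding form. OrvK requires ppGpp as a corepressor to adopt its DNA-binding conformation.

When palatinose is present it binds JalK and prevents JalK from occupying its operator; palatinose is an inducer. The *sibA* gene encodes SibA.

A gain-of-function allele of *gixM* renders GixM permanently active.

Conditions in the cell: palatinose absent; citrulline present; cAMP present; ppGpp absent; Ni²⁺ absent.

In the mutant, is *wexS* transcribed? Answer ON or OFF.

ON

Palatinose is absent, so JalK is active.
GixM is constitutively active in this strain.
With repressor JalK bound, *sibR* is not transcribed.
So SibR is not produced.
cAMP is present, so MorF is active.
No repressor is bound and MorF is active, so *sibA* is transcribed.
So SibA is produced and active.
Required activator SibR is absent, so *purA* is not transcribed.
So PurA is not produced.
Ni²⁺ is absent, so KosT is inactive.
ppGpp is absent, so OrvK is inactive.
With no repressor bound, *wexS* is transcribed.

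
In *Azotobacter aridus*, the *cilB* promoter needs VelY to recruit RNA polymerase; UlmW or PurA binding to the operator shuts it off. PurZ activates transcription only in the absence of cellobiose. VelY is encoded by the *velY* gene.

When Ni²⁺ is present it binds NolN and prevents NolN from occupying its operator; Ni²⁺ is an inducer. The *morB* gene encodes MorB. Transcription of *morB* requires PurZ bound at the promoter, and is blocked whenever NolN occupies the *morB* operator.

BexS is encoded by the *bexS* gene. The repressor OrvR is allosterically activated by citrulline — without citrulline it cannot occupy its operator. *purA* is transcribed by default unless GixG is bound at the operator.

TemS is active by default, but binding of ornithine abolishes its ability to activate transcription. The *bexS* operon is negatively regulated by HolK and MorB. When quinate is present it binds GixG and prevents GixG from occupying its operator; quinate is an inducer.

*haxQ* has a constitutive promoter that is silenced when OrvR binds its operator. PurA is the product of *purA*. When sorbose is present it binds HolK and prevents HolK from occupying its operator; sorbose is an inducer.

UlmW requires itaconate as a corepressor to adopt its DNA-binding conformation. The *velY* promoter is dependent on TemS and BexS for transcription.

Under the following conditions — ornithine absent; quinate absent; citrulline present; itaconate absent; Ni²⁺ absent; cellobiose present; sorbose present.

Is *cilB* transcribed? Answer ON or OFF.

ON

Itaconate is absent, so UlmW is inactive.
Quinate is absent, so GixG is active.
With repressor GixG bound, *purA* is not transcribed.
So PurA is not produced.
Ornithine is absent, so TemS is active.
Sorbose is present, so HolK is inactive.
Cellobiose is present, so PurZ is inactive.
Ni²⁺ is absent, so NolN is active.
With repressor NolN bound, *morB* is not transcribed.
So MorB is not produced.
With no repressor bound, *bexS* is transcribed.
So BexS is produced and active.
No repressor is bound and TemS and BexS are active, so *velY* is transcribed.
So VelY is produced and active.
No repressor is bound and VelY is active, so *cilB* is transcribed.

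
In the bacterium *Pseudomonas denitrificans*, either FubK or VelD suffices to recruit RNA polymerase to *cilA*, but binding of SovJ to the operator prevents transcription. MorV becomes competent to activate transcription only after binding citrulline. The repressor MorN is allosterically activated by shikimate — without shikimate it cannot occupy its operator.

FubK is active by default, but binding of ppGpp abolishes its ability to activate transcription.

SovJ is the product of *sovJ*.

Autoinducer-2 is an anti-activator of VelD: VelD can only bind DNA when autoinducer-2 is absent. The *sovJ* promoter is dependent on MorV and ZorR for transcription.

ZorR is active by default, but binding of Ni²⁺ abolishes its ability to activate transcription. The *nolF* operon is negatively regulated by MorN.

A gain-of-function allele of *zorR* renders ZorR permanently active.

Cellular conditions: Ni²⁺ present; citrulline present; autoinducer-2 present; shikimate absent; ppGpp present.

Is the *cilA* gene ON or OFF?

OFF

ppGpp is present, so FubK is inactive.
Citrulline is present, so MorV is active.
ZorR is constitutively active in this strain.
No repressor is bound and MorV and ZorR are active, so *sovJ* is transcribed.
So SovJ is produced and active.
Autoinducer-2 is present, so VelD is inactive.
With repressor SovJ bound, *cilA* is not transcribed.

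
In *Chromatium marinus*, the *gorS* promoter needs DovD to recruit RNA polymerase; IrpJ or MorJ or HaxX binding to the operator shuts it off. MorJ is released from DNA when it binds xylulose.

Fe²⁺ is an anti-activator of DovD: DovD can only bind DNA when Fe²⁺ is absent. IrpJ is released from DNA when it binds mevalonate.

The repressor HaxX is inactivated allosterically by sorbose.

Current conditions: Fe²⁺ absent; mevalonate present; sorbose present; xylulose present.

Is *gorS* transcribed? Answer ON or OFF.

ON

Mevalonate is present, so IrpJ is inactive.
Xylulose is present, so MorJ is inactive.
Sorbose is present, so HaxX is inactive.
Fe²⁺ is absent, so DovD is active.
No repressor is bound and DovD is active, so *gorS* is transcribed.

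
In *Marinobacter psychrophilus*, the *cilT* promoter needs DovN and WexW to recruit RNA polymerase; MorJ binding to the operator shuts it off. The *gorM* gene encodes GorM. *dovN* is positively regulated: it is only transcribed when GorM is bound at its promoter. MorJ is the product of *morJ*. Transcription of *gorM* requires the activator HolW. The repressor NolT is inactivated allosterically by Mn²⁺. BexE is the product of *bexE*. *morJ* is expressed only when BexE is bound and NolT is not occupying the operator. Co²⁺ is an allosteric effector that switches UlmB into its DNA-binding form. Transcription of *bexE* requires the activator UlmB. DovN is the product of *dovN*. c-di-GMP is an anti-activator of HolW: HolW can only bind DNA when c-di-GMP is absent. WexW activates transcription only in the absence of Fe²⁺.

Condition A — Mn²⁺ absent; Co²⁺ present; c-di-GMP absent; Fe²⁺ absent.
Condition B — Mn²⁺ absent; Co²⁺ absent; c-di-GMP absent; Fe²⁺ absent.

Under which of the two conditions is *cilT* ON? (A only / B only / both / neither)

Condition A:
Mn²⁺ is absent, so NolT is active.
Co²⁺ is present, so UlmB is active.
No repressor is bound and UlmB is active, so *bexE* is transcribed.
So BexE is produced and active.
With repressor NolT bound, *morJ* is not transcribed.
So MorJ is not produced.
c-di-GMP is absent, so HolW is active.
No repressor is bound and HolW is active, so *gorM* is transcribed.
So GorM is produced and active.
No repressor is bound and GorM is active, so *dovN* is transcribed.
So DovN is produced and active.
Fe²⁺ is absent, so WexW is active.
No repressor is bound and DovN and WexW are active, so *cilT* is transcribed.
→ *cilT* is ON in A.
Condition B:
Mn²⁺ is absent, so NolT is active.
Co²⁺ is absent, so UlmB is inactive.
Required activator UlmB is absent, so *bexE* is not transcribed.
So BexE is not produced.
With repressor NolT bound, *morJ* is not transcribed.
So MorJ is not produced.
c-di-GMP is absent, so HolW is active.
No repressor is bound and HolW is active, so *gorM* is transcribed.
So GorM is produced and active.
No repressor is bound and GorM is active, so *dovN* is transcribed.
So DovN is produced and active.
Fe²⁺ is absent, so WexW is active.
No repressor is bound and DovN and WexW are active, so *cilT* is transcribed.
→ *cilT* is ON in B.

both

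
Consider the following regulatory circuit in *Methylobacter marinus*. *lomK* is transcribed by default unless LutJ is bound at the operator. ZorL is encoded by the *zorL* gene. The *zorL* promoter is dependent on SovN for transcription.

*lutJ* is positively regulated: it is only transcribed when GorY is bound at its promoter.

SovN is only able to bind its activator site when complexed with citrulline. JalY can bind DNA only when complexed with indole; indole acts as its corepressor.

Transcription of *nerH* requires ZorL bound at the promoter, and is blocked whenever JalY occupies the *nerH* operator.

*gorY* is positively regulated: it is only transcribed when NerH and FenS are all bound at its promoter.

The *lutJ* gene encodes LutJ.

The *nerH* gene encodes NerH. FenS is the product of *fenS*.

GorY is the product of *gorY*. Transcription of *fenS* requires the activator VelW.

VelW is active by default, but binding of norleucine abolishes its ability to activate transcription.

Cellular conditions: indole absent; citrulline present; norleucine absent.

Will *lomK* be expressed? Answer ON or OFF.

Citrulline is present, so SovN is active.
No repressor is bound and SovN is active, so *zorL* is transcribed.
So ZorL is produced and active.
Indole is absent, so JalY is inactive.
No repressor is bound and ZorL is active, so *nerH* is transcribed.
So NerH is produced and active.
Norleucine is absent, so VelW is active.
No repressor is bound and VelW is active, so *fenS* is transcribed.
So FenS is produced and active.
No repressor is bound and NerH and FenS are active, so *gorY* is transcribed.
So GorY is produced and active.
No repressor is bound and GorY is active, so *lutJ* is transcribed.
So LutJ is produced and active.
With repressor LutJ bound, *lomK* is not transcribed.

OFF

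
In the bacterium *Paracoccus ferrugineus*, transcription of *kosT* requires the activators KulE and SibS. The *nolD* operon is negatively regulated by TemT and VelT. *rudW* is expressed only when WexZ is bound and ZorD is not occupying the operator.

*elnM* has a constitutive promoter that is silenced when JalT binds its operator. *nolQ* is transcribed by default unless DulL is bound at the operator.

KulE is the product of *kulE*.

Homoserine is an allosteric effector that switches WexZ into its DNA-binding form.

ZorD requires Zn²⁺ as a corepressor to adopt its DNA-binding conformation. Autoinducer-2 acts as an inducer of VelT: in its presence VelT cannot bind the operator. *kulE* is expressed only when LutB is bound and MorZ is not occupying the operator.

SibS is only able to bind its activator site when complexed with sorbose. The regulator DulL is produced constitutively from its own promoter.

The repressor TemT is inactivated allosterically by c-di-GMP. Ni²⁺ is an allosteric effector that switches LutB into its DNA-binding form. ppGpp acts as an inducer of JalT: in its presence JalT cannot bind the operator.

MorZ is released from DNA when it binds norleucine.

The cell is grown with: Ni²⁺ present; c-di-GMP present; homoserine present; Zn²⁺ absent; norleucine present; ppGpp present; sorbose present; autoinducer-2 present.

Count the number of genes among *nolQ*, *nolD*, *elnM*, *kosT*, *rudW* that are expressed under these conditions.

4

DulL is produced constitutively and is active.
With repressor DulL bound, *nolQ* is not transcribed.
→ *nolQ* is OFF.
c-di-GMP is present, so TemT is inactive.
Autoinducer-2 is present, so VelT is inactive.
With no repressor bound, *nolD* is transcribed.
→ *nolD* is ON.
ppGpp is present, so JalT is inactive.
With no repressor bound, *elnM* is transcribed.
→ *elnM* is ON.
Ni²⁺ is present, so LutB is active.
Norleucine is present, so MorZ is inactive.
No repressor is bound and LutB is active, so *kulE* is transcribed.
So KulE is produced and active.
Sorbose is present, so SibS is active.
No repressor is bound and KulE and SibS are active, so *kosT* is transcribed.
→ *kosT* is ON.
Homoserine is present, so WexZ is active.
Zn²⁺ is absent, so ZorD is inactive.
No repressor is bound and WexZ is active, so *rudW* is transcribed.
→ *rudW* is ON.
4 of the 5 genes are transcribed.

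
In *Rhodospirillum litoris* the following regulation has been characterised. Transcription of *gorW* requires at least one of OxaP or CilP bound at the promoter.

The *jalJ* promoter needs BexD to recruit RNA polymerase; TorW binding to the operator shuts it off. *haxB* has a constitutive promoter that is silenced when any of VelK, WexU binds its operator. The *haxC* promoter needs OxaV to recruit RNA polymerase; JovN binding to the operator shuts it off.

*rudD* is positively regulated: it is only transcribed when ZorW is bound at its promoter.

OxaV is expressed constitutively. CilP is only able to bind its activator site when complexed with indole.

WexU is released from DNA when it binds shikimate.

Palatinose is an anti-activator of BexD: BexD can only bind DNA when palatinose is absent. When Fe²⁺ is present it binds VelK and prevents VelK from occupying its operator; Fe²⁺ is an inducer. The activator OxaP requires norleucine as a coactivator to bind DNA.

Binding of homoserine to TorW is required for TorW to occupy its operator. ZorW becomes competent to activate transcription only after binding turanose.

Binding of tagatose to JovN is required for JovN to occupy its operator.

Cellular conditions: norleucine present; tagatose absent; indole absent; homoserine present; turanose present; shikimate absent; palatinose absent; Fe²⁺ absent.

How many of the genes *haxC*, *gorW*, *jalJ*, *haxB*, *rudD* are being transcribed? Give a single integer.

Tagatose is absent, so JovN is inactive.
OxaV is produced constitutively and is active.
No repressor is bound and OxaV is active, so *haxC* is transcribed.
→ *haxC* is ON.
Norleucine is present, so OxaP is active.
Indole is absent, so CilP is inactive.
Activator OxaP is present, so *gorW* is transcribed.
→ *gorW* is ON.
Palatinose is absent, so BexD is active.
Homoserine is present, so TorW is active.
With repressor TorW bound, *jalJ* is not transcribed.
→ *jalJ* is OFF.
Fe²⁺ is absent, so VelK is active.
Shikimate is absent, so WexU is active.
With repressor VelK bound, *haxB* is not transcribed.
→ *haxB* is OFF.
Turanose is present, so ZorW is active.
No repressor is bound and ZorW is active, so *rudD* is transcribed.
→ *rudD* is ON.
3 of the 5 genes are transcribed.

3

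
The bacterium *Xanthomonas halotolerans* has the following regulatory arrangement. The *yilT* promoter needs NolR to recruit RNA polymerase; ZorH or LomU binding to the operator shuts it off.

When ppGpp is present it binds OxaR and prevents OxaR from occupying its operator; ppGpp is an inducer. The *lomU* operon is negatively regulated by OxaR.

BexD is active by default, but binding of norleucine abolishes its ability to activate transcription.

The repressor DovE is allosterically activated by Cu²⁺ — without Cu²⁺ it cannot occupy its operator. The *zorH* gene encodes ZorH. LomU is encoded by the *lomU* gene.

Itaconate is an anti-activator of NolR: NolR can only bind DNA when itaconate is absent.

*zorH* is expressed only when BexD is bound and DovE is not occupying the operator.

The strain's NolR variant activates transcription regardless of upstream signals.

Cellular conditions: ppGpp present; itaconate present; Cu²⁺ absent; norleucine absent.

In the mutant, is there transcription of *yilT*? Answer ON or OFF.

OFF

NolR is constitutively active in this strain.
Norleucine is absent, so BexD is active.
Cu²⁺ is absent, so DovE is inactive.
No repressor is bound and BexD is active, so *zorH* is transcribed.
So ZorH is produced and active.
ppGpp is present, so OxaR is inactive.
With no repressor bound, *lomU* is transcribed.
So LomU is produced and active.
With repressor ZorH bound, *yilT* is not transcribed.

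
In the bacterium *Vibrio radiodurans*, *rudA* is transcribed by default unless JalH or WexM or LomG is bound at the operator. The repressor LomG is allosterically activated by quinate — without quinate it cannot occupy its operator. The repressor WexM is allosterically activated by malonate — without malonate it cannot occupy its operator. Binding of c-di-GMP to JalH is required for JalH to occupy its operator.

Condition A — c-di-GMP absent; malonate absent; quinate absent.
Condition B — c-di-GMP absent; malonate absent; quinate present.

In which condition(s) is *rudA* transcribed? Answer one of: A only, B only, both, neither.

Condition A:
c-di-GMP is absent, so JalH is inactive.
Malonate is absent, so WexM is inactive.
Quinate is absent, so LomG is inactive.
With no repressor bound, *rudA* is transcribed.
→ *rudA* is ON in A.
Condition B:
c-di-GMP is absent, so JalH is inactive.
Malonate is absent, so WexM is inactive.
Quinate is present, so LomG is active.
With repressor LomG bound, *rudA* is not transcribed.
→ *rudA* is OFF in B.

A only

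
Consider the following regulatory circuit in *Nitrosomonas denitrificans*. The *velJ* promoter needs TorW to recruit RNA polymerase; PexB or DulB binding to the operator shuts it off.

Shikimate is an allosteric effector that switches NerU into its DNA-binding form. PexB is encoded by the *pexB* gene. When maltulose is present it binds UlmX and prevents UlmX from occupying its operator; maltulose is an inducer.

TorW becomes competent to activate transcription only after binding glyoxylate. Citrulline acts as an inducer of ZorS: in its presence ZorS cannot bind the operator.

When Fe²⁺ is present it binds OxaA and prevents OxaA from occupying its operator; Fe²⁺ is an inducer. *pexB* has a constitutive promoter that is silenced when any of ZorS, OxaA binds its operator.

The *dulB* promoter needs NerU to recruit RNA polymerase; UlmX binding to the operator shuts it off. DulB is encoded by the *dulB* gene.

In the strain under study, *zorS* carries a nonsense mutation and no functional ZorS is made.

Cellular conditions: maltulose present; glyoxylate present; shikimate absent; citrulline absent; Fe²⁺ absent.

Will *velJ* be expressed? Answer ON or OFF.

ON

ZorS is non-functional in this strain, so it has no effect.
Fe²⁺ is absent, so OxaA is active.
With repressor OxaA bound, *pexB* is not transcribed.
So PexB is not produced.
Maltulose is present, so UlmX is inactive.
Shikimate is absent, so NerU is inactive.
Required activator NerU is absent, so *dulB* is not transcribed.
So DulB is not produced.
Glyoxylate is present, so TorW is active.
No repressor is bound and TorW is active, so *velJ* is transcribed.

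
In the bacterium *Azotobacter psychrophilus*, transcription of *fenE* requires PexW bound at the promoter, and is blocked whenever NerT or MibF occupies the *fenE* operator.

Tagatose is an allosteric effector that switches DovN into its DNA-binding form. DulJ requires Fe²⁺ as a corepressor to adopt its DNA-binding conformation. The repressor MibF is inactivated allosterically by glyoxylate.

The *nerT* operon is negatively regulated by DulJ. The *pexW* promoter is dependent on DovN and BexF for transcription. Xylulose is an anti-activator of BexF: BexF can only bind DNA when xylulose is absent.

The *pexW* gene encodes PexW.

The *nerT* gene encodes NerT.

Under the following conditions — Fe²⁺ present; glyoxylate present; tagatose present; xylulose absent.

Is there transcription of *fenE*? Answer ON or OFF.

ON

Tagatose is present, so DovN is active.
Xylulose is absent, so BexF is active.
No repressor is bound and DovN and BexF are active, so *pexW* is transcribed.
So PexW is produced and active.
Fe²⁺ is present, so DulJ is active.
With repressor DulJ bound, *nerT* is not transcribed.
So NerT is not produced.
Glyoxylate is present, so MibF is inactive.
No repressor is bound and PexW is active, so *fenE* is transcribed.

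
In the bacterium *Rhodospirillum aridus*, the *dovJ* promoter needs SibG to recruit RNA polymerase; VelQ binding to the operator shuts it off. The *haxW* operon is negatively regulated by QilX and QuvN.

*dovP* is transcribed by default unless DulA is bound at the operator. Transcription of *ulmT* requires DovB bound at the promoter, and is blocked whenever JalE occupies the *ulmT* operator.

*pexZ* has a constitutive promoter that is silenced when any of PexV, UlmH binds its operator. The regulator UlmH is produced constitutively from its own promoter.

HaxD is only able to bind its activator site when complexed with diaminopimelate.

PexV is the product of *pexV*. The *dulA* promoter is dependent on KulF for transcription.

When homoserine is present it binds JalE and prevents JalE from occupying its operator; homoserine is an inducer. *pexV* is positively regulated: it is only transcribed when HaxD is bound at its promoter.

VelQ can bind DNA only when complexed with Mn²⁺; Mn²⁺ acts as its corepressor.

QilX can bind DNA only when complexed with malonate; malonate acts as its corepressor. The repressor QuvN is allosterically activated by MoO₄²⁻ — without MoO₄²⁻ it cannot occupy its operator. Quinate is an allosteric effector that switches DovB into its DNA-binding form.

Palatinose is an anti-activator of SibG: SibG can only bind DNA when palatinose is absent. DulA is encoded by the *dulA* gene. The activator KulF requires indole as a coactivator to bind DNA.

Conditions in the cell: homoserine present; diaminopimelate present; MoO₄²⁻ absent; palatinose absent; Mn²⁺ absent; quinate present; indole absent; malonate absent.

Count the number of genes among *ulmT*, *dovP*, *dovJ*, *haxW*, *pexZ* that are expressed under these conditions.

4

Quinate is present, so DovB is active.
Homoserine is present, so JalE is inactive.
No repressor is bound and DovB is active, so *ulmT* is transcribed.
→ *ulmT* is ON.
Indole is absent, so KulF is inactive.
Required activator KulF is absent, so *dulA* is not transcribed.
So DulA is not produced.
With no repressor bound, *dovP* is transcribed.
→ *dovP* is ON.
Palatinose is absent, so SibG is active.
Mn²⁺ is absent, so VelQ is inactive.
No repressor is bound and SibG is active, so *dovJ* is transcribed.
→ *dovJ* is ON.
Malonate is absent, so QilX is inactive.
MoO₄²⁻ is absent, so QuvN is inactive.
With no repressor bound, *haxW* is transcribed.
→ *haxW* is ON.
Diaminopimelate is present, so HaxD is active.
No repressor is bound and HaxD is active, so *pexV* is transcribed.
So PexV is produced and active.
UlmH is produced constitutively and is active.
With repressor PexV bound, *pexZ* is not transcribed.
→ *pexZ* is OFF.
4 of the 5 genes are transcribed.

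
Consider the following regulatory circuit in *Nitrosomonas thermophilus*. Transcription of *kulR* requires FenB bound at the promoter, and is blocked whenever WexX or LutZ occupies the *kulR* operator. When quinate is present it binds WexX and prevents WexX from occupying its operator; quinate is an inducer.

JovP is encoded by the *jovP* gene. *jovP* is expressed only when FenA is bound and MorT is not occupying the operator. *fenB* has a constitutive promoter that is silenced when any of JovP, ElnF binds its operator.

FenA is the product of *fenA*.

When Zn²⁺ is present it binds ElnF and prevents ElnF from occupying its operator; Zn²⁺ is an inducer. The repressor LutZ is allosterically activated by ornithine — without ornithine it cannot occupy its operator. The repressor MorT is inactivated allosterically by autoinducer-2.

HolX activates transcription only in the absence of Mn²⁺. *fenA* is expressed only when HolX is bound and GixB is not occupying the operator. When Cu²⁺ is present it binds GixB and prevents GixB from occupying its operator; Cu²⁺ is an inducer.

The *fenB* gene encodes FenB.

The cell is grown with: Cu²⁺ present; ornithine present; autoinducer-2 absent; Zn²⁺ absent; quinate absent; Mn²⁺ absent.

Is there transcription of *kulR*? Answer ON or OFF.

Autoinducer-2 is absent, so MorT is active.
Cu²⁺ is present, so GixB is inactive.
Mn²⁺ is absent, so HolX is active.
No repressor is bound and HolX is active, so *fenA* is transcribed.
So FenA is produced and active.
With repressor MorT bound, *jovP* is not transcribed.
So JovP is not produced.
Zn²⁺ is absent, so ElnF is active.
With repressor ElnF bound, *fenB* is not transcribed.
So FenB is not produced.
Quinate is absent, so WexX is active.
Ornithine is present, so LutZ is active.
With repressor WexX bound, *kulR* is not transcribed.

OFF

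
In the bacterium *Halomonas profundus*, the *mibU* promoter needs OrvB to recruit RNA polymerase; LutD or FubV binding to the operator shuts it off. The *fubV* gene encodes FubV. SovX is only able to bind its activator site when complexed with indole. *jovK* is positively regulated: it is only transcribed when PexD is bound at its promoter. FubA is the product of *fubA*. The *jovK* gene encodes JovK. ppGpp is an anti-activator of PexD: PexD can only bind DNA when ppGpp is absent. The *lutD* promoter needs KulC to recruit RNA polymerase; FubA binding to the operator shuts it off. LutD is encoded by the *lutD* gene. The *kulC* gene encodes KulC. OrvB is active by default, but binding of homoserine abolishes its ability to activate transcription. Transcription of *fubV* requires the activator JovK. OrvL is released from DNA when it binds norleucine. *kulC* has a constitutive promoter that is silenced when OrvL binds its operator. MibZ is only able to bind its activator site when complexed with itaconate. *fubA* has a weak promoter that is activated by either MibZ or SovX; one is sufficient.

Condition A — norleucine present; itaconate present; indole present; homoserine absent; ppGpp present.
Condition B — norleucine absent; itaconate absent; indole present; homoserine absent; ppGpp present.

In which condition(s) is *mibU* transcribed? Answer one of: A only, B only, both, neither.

both

Condition A:
Norleucine is present, so OrvL is inactive.
With no repressor bound, *kulC* is transcribed.
So KulC is produced and active.
Itaconate is present, so MibZ is active.
Indole is present, so SovX is active.
Activator MibZ is present, so *fubA* is transcribed.
So FubA is produced and active.
With repressor FubA bound, *lutD* is not transcribed.
So LutD is not produced.
Homoserine is absent, so OrvB is active.
ppGpp is present, so PexD is inactive.
Required activator PexD is absent, so *jovK* is not transcribed.
So JovK is not produced.
Required activator JovK is absent, so *fubV* is not transcribed.
So FubV is not produced.
No repressor is bound and OrvB is active, so *mibU* is transcribed.
→ *mibU* is ON in A.
Condition B:
Norleucine is absent, so OrvL is active.
With repressor OrvL bound, *kulC* is not transcribed.
So KulC is not produced.
Itaconate is absent, so MibZ is inactive.
Indole is present, so SovX is active.
Activator SovX is present, so *fubA* is transcribed.
So FubA is produced and active.
With repressor FubA bound, *lutD* is not transcribed.
So LutD is not produced.
Homoserine is absent, so OrvB is active.
ppGpp is present, so PexD is inactive.
Required activator PexD is absent, so *jovK* is not transcribed.
So JovK is not produced.
Required activator JovK is absent, so *fubV* is not transcribed.
So FubV is not produced.
No repressor is bound and OrvB is active, so *mibU* is transcribed.
→ *mibU* is ON in B.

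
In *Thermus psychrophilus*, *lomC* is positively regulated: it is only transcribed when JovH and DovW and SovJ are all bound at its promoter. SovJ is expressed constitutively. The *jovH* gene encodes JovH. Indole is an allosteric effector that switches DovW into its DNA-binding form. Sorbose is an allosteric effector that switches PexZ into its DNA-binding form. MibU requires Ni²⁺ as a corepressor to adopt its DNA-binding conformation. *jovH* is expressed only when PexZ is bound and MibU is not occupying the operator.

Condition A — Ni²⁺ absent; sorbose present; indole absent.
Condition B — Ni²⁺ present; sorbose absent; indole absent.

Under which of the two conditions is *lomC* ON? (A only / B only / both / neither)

neither

Condition A:
Ni²⁺ is absent, so MibU is inactive.
Sorbose is present, so PexZ is active.
No repressor is bound and PexZ is active, so *jovH* is transcribed.
So JovH is produced and active.
Indole is absent, so DovW is inactive.
SovJ is produced constitutively and is active.
Required activator DovW is absent, so *lomC* is not transcribed.
→ *lomC* is OFF in A.
Condition B:
Ni²⁺ is present, so MibU is active.
Sorbose is absent, so PexZ is inactive.
With repressor MibU bound, *jovH* is not transcribed.
So JovH is not produced.
Indole is absent, so DovW is inactive.
SovJ is produced constitutively and is active.
Required activator JovH is absent, so *lomC* is not transcribed.
→ *lomC* is OFF in B.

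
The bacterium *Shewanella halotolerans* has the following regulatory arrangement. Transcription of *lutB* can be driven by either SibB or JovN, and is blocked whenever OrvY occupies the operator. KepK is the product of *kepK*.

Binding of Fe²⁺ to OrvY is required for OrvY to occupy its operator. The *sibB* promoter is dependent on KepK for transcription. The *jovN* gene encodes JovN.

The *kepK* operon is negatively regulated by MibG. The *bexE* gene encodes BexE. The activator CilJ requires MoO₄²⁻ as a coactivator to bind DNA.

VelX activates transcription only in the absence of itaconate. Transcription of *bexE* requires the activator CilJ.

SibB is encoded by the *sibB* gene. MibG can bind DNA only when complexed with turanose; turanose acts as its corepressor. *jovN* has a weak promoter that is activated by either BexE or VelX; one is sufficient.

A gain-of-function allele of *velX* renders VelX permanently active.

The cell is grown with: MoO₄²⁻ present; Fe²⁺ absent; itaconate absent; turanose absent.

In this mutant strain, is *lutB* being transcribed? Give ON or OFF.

ON

Fe²⁺ is absent, so OrvY is inactive.
Turanose is absent, so MibG is inactive.
With no repressor bound, *kepK* is transcribed.
So KepK is produced and active.
No repressor is bound and KepK is active, so *sibB* is transcribed.
So SibB is produced and active.
MoO₄²⁻ is present, so CilJ is active.
No repressor is bound and CilJ is active, so *bexE* is transcribed.
So BexE is produced and active.
VelX is constitutively active in this strain.
Activator BexE is present, so *jovN* is transcribed.
So JovN is produced and active.
Activator SibB is present, so *lutB* is transcribed.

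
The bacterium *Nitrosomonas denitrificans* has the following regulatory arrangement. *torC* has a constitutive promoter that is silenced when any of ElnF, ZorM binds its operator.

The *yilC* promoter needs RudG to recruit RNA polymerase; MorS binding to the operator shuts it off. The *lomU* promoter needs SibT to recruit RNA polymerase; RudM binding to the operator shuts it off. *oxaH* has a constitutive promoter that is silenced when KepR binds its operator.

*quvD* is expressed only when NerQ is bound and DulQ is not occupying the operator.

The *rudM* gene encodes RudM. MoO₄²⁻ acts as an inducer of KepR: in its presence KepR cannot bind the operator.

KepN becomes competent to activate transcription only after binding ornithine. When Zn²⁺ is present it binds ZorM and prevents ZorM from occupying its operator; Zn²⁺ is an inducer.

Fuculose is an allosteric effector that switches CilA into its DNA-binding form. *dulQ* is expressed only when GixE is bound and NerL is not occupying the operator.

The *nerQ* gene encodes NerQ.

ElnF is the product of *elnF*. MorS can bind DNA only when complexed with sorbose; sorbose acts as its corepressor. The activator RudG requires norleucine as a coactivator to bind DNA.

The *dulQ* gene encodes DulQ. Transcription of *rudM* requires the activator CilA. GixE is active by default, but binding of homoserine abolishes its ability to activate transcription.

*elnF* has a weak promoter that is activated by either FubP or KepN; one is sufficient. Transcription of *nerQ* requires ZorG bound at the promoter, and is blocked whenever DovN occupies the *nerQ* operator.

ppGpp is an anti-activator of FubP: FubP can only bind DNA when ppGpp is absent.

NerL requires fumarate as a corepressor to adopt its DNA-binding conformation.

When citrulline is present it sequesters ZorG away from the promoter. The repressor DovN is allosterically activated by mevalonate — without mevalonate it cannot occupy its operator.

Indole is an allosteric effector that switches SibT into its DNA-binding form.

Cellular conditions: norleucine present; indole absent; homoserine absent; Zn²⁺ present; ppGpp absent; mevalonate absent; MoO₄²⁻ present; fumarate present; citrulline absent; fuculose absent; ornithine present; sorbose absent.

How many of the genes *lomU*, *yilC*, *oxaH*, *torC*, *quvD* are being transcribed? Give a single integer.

3

Indole is absent, so SibT is inactive.
Fuculose is absent, so CilA is inactive.
Required activator CilA is absent, so *rudM* is not transcribed.
So RudM is not produced.
Required activator SibT is absent, so *lomU* is not transcribed.
→ *lomU* is OFF.
Norleucine is present, so RudG is active.
Sorbose is absent, so MorS is inactive.
No repressor is bound and RudG is active, so *yilC* is transcribed.
→ *yilC* is ON.
MoO₄²⁻ is present, so KepR is inactive.
With no repressor bound, *oxaH* is transcribed.
→ *oxaH* is ON.
ppGpp is absent, so FubP is active.
Ornithine is present, so KepN is active.
Activator FubP is present, so *elnF* is transcribed.
So ElnF is produced and active.
Zn²⁺ is present, so ZorM is inactive.
With repressor ElnF bound, *torC* is not transcribed.
→ *torC* is OFF.
Fumarate is present, so NerL is active.
Homoserine is absent, so GixE is active.
With repressor NerL bound, *dulQ* is not transcribed.
So DulQ is not produced.
Citrulline is absent, so ZorG is active.
Mevalonate is absent, so DovN is inactive.
No repressor is bound and ZorG is active, so *nerQ* is transcribed.
So NerQ is produced and active.
No repressor is bound and NerQ is active, so *quvD* is transcribed.
→ *quvD* is ON.
3 of the 5 genes are transcribed.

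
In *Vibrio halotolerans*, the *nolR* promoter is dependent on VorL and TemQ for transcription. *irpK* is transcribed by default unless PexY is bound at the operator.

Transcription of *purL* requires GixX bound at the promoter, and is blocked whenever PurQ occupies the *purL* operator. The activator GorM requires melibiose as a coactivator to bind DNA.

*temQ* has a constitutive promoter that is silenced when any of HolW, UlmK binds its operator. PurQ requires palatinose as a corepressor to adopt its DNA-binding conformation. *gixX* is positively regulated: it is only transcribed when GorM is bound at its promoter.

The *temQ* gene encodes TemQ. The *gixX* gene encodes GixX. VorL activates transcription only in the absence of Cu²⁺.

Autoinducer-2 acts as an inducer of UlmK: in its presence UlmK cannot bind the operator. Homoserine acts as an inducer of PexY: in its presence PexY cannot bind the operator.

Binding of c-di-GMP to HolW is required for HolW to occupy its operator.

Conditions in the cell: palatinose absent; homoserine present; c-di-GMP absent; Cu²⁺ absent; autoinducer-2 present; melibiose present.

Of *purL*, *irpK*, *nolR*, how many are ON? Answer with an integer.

3

Melibiose is present, so GorM is active.
No repressor is bound and GorM is active, so *gixX* is transcribed.
So GixX is produced and active.
Palatinose is absent, so PurQ is inactive.
No repressor is bound and GixX is active, so *purL* is transcribed.
→ *purL* is ON.
Homoserine is present, so PexY is inactive.
With no repressor bound, *irpK* is transcribed.
→ *irpK* is ON.
Cu²⁺ is absent, so VorL is active.
c-di-GMP is absent, so HolW is inactive.
Autoinducer-2 is present, so UlmK is inactive.
With no repressor bound, *temQ* is transcribed.
So TemQ is produced and active.
No repressor is bound and VorL and TemQ are active, so *nolR* is transcribed.
→ *nolR* is ON.
3 of the 3 genes are transcribed.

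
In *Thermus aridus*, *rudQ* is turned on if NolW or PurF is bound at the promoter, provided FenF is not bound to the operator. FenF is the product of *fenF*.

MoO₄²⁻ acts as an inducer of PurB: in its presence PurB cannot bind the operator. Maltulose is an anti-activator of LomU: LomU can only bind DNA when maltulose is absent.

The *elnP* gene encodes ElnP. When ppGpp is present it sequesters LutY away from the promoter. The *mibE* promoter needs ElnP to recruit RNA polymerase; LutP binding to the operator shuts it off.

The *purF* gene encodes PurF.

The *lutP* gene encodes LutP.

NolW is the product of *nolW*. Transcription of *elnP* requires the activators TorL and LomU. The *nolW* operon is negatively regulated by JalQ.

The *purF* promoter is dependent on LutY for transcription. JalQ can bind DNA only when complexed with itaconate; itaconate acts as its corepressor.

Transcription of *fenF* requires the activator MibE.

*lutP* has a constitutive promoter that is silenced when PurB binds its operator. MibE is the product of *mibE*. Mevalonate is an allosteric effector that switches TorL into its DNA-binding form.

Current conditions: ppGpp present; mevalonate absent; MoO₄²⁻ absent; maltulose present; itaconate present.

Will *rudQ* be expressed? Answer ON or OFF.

Itaconate is present, so JalQ is active.
With repressor JalQ bound, *nolW* is not transcribed.
So NolW is not produced.
MoO₄²⁻ is absent, so PurB is active.
With repressor PurB bound, *lutP* is not transcribed.
So LutP is not produced.
Mevalonate is absent, so TorL is inactive.
Maltulose is present, so LomU is inactive.
Required activator TorL is absent, so *elnP* is not transcribed.
So ElnP is not produced.
Required activator ElnP is absent, so *mibE* is not transcribed.
So MibE is not produced.
Required activator MibE is absent, so *fenF* is not transcribed.
So FenF is not produced.
ppGpp is present, so LutY is inactive.
Required activator LutY is absent, so *purF* is not transcribed.
So PurF is not produced.
No activator is available at the *rudQ* promoter, so *rudQ* is not transcribed.

OFF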